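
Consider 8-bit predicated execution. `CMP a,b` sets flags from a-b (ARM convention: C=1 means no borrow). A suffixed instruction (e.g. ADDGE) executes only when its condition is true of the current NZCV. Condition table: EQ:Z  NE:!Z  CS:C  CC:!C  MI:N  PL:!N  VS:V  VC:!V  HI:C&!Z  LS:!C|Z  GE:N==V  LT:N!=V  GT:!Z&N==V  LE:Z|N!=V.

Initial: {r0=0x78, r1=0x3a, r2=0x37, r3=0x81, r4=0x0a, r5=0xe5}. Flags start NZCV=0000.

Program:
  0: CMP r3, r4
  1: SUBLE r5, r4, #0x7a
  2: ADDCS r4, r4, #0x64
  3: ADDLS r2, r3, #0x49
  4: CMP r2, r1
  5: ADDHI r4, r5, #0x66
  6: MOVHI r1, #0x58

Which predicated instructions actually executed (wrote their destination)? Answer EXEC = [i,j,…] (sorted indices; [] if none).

[0] flags=0011 → (cmp)
[1] flags=0011 LE?T → r5=0x90
[2] flags=0011 CS?T → r4=0x6e
[3] flags=0011 LS?F → skip
[4] flags=1000 → (cmp)
[5] flags=1000 HI?F → skip
[6] flags=1000 HI?F → skip

EXEC = [1,2]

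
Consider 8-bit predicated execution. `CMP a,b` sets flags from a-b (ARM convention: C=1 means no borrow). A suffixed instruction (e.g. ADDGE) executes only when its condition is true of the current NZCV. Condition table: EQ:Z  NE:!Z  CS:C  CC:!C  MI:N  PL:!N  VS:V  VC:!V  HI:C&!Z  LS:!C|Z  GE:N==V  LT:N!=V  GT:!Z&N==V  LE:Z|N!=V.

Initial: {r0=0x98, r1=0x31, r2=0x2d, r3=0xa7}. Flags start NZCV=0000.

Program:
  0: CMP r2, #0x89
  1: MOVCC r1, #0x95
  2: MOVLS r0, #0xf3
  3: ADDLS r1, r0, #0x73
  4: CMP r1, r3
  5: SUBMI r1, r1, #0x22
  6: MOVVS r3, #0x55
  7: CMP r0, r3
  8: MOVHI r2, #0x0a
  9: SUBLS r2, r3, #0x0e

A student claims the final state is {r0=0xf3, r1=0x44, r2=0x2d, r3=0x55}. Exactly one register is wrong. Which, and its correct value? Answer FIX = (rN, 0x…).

[0] flags=1001 → (cmp)
[1] flags=1001 CC?T → r1=0x95
[2] flags=1001 LS?T → r0=0xf3
[3] flags=1001 LS?T → r1=0x66
[4] flags=1001 → (cmp)
[5] flags=1001 MI?T → r1=0x44
[6] flags=1001 VS?T → r3=0x55
[7] flags=1010 → (cmp)
[8] flags=1010 HI?T → r2=0x0a
[9] flags=1010 LS?F → skip

FIX = (r2, 0x0a)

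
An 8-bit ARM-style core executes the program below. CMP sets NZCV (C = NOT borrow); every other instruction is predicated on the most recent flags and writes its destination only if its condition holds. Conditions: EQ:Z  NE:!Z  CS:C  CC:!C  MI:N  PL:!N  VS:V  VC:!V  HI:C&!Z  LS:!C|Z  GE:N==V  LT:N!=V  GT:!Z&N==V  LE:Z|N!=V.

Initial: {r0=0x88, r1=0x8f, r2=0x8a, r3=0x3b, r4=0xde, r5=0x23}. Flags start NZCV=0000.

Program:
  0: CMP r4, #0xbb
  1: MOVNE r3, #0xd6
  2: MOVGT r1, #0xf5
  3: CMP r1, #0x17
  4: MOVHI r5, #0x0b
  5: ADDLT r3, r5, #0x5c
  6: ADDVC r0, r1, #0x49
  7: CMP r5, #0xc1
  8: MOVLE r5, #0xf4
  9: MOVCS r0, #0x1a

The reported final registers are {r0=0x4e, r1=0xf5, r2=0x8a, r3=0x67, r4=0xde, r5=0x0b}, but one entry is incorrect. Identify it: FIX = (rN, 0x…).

FIX = (r0, 0x3e)

0: ✓ CMP  NZCV=0010
1: ✓ MOVNE  r3←0xd6
2: ✓ MOVGT  r1←0xf5
3: ✓ CMP  NZCV=1010
4: ✓ MOVHI  r5←0x0b
5: ✓ ADDLT  r3←0x67
6: ✓ ADDVC  r0←0x3e
7: ✓ CMP  NZCV=0000
8: · MOVLE
9: · MOVCS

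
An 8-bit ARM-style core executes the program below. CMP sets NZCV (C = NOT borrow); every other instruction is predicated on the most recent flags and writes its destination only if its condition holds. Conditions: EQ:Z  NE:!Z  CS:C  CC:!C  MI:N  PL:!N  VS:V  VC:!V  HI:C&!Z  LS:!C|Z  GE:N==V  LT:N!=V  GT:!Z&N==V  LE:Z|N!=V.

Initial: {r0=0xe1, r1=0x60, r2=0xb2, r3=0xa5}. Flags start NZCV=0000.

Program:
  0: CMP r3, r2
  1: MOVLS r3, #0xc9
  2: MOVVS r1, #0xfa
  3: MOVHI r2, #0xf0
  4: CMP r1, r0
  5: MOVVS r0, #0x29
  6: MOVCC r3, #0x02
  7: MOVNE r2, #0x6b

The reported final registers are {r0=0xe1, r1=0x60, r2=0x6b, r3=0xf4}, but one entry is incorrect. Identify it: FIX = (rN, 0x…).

FIX = (r3, 0x02)

[0] flags=1000 → (cmp)
[1] flags=1000 LS?T → r3=0xc9
[2] flags=1000 VS?F → skip
[3] flags=1000 HI?F → skip
[4] flags=0000 → (cmp)
[5] flags=0000 VS?F → skip
[6] flags=0000 CC?T → r3=0x02
[7] flags=0000 NE?T → r2=0x6b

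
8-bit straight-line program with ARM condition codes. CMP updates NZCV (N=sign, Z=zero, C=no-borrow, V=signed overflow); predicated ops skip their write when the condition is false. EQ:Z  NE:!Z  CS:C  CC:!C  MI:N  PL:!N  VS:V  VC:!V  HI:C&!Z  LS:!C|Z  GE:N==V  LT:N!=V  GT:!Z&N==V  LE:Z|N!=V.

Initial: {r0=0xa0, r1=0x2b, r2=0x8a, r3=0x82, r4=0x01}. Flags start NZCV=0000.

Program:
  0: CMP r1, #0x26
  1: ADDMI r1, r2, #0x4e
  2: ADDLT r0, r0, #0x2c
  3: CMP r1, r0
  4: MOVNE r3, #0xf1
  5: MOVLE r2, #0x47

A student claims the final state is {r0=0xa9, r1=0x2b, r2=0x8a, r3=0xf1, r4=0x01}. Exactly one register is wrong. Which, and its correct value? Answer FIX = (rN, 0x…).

FIX = (r0, 0xa0)

[0] flags=0010 → (cmp)
[1] flags=0010 MI?F → skip
[2] flags=0010 LT?F → skip
[3] flags=1001 → (cmp)
[4] flags=1001 NE?T → r3=0xf1
[5] flags=1001 LE?F → skip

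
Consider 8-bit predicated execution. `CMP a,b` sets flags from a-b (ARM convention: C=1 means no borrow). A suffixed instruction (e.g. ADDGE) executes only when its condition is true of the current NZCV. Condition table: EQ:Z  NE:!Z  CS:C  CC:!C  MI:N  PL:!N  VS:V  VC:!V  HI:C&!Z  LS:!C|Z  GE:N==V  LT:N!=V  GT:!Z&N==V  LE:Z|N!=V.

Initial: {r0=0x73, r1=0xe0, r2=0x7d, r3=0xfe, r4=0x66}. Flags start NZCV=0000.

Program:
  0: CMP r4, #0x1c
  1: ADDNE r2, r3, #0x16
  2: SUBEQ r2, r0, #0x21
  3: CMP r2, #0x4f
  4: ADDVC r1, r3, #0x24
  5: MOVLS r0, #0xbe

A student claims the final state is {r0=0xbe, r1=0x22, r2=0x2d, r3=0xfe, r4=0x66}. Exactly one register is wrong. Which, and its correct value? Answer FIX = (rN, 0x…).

0: ✓ CMP  NZCV=0010
1: ✓ ADDNE  r2←0x14
2: · SUBEQ
3: ✓ CMP  NZCV=1000
4: ✓ ADDVC  r1←0x22
5: ✓ MOVLS  r0←0xbe

FIX = (r2, 0x14)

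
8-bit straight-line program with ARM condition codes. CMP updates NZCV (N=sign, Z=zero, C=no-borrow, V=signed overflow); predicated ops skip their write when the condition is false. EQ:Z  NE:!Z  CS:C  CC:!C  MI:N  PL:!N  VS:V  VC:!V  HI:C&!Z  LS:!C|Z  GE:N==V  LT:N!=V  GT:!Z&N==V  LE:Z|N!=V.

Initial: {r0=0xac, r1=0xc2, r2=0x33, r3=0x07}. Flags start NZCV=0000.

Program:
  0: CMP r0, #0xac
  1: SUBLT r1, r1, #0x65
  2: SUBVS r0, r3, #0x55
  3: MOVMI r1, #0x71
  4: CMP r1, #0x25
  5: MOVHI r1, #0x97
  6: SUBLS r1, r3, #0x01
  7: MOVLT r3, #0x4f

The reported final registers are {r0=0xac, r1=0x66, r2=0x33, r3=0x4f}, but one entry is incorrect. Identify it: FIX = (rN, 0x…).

[0] flags=0110 → (cmp)
[1] flags=0110 LT?F → skip
[2] flags=0110 VS?F → skip
[3] flags=0110 MI?F → skip
[4] flags=1010 → (cmp)
[5] flags=1010 HI?T → r1=0x97
[6] flags=1010 LS?F → skip
[7] flags=1010 LT?T → r3=0x4f

FIX = (r1, 0x97)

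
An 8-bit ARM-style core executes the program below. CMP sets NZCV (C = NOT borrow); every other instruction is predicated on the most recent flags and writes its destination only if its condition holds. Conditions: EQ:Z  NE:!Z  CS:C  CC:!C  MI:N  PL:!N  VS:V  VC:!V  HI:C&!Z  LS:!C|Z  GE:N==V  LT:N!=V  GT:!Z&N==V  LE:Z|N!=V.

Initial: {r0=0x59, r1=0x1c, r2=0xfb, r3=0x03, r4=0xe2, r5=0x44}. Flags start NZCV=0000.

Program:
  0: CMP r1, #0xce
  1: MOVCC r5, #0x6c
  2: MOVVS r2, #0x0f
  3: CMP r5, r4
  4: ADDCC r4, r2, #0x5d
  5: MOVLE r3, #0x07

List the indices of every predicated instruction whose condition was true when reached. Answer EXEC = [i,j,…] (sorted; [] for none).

EXEC = [1,4]

[0] flags=0000 → (cmp)
[1] flags=0000 CC?T → r5=0x6c
[2] flags=0000 VS?F → skip
[3] flags=1001 → (cmp)
[4] flags=1001 CC?T → r4=0x58
[5] flags=1001 LE?F → skip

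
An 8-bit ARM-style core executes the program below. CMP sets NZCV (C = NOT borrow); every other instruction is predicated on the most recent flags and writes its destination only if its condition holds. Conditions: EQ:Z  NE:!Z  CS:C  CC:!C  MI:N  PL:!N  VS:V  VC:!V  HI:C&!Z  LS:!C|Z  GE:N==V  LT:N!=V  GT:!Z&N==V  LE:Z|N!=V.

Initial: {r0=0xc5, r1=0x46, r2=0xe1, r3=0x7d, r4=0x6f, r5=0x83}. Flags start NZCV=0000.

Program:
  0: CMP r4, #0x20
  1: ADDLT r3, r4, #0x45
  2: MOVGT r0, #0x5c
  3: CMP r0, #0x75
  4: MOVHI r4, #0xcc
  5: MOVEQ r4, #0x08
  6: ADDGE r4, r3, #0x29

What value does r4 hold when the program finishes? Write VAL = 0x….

[0] flags=0010 → (cmp)
[1] flags=0010 LT?F → skip
[2] flags=0010 GT?T → r0=0x5c
[3] flags=1000 → (cmp)
[4] flags=1000 HI?F → skip
[5] flags=1000 EQ?F → skip
[6] flags=1000 GE?F → skip

VAL = 0x6f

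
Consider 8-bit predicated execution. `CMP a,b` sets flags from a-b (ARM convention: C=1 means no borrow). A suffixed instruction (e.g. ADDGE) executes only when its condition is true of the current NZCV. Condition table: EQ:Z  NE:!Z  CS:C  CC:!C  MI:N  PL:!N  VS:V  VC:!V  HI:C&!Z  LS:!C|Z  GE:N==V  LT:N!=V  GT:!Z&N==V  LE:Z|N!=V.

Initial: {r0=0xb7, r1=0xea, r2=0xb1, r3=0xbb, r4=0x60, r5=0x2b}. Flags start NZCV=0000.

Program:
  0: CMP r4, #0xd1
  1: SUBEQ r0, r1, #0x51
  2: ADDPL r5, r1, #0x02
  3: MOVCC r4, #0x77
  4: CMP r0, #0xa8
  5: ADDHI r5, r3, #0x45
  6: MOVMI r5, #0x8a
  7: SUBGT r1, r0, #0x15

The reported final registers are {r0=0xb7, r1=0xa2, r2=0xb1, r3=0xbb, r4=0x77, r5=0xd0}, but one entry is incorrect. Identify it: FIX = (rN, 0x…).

FIX = (r5, 0x00)

[0] flags=1001 → (cmp)
[1] flags=1001 EQ?F → skip
[2] flags=1001 PL?F → skip
[3] flags=1001 CC?T → r4=0x77
[4] flags=0010 → (cmp)
[5] flags=0010 HI?T → r5=0x00
[6] flags=0010 MI?F → skip
[7] flags=0010 GT?T → r1=0xa2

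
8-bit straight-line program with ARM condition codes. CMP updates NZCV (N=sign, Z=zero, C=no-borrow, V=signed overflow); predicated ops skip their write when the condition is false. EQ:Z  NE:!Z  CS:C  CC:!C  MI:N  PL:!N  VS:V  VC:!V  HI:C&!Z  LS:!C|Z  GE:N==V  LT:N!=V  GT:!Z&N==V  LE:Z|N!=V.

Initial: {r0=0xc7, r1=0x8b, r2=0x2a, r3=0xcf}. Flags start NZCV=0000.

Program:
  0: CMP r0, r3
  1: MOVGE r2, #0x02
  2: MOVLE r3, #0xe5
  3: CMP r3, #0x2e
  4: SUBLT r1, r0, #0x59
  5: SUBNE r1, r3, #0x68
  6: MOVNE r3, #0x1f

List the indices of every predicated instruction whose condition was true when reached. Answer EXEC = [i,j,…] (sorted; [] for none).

EXEC = [2,4,5,6]

[0] flags=1000 → (cmp)
[1] flags=1000 GE?F → skip
[2] flags=1000 LE?T → r3=0xe5
[3] flags=1010 → (cmp)
[4] flags=1010 LT?T → r1=0x6e
[5] flags=1010 NE?T → r1=0x7d
[6] flags=1010 NE?T → r3=0x1f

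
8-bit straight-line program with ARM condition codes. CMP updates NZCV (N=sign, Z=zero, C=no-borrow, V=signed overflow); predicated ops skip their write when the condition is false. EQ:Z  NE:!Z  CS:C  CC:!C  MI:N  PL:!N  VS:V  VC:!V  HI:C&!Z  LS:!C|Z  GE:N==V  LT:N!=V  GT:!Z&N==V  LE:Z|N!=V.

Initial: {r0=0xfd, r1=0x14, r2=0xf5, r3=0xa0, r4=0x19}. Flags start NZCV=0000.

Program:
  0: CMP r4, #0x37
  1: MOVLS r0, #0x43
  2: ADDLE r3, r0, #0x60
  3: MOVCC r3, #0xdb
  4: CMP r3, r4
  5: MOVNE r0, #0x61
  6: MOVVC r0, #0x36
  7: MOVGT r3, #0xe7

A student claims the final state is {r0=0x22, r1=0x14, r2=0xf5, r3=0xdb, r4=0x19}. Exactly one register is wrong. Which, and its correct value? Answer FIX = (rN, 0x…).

FIX = (r0, 0x36)

[0] flags=1000 → (cmp)
[1] flags=1000 LS?T → r0=0x43
[2] flags=1000 LE?T → r3=0xa3
[3] flags=1000 CC?T → r3=0xdb
[4] flags=1010 → (cmp)
[5] flags=1010 NE?T → r0=0x61
[6] flags=1010 VC?T → r0=0x36
[7] flags=1010 GT?F → skip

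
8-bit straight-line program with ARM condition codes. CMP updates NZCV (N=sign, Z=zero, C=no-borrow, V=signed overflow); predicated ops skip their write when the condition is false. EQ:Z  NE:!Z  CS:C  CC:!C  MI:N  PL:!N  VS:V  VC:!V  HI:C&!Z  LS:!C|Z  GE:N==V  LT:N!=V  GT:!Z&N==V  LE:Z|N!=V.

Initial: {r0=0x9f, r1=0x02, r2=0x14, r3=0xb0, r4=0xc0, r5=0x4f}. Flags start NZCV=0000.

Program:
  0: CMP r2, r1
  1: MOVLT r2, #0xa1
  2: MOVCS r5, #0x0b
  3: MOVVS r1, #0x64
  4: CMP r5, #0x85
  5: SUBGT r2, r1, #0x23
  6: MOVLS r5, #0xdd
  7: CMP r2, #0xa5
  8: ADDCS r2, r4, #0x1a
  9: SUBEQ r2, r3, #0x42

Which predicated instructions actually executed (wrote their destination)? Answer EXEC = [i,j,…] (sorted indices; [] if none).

EXEC = [2,5,6,8]

[0] flags=0010 → (cmp)
[1] flags=0010 LT?F → skip
[2] flags=0010 CS?T → r5=0x0b
[3] flags=0010 VS?F → skip
[4] flags=1001 → (cmp)
[5] flags=1001 GT?T → r2=0xdf
[6] flags=1001 LS?T → r5=0xdd
[7] flags=0010 → (cmp)
[8] flags=0010 CS?T → r2=0xda
[9] flags=0010 EQ?F → skip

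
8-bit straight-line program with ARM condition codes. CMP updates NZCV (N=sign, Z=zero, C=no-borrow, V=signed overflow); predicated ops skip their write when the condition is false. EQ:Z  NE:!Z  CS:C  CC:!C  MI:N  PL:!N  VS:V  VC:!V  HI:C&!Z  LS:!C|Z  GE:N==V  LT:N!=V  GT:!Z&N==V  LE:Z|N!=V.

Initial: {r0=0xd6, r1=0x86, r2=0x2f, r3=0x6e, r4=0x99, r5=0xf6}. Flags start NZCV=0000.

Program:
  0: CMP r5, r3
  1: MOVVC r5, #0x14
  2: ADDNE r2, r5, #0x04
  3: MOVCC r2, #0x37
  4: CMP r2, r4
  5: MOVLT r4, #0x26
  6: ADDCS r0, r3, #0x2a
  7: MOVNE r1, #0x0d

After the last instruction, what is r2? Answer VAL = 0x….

VAL = 0x18

[0] flags=1010 → (cmp)
[1] flags=1010 VC?T → r5=0x14
[2] flags=1010 NE?T → r2=0x18
[3] flags=1010 CC?F → skip
[4] flags=0000 → (cmp)
[5] flags=0000 LT?F → skip
[6] flags=0000 CS?F → skip
[7] flags=0000 NE?T → r1=0x0d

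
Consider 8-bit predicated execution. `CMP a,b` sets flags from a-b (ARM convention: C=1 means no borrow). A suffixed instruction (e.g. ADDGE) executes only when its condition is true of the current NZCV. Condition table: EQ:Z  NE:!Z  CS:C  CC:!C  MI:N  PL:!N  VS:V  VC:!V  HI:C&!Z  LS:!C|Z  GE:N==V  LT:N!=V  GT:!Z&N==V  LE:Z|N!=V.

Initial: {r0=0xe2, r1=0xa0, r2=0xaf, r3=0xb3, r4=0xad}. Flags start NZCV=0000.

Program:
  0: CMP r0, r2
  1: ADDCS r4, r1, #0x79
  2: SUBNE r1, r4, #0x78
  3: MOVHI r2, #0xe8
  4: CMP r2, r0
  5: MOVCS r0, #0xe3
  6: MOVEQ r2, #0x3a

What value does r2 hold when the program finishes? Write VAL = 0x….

0: ✓ CMP  NZCV=0010
1: ✓ ADDCS  r4←0x19
2: ✓ SUBNE  r1←0xa1
3: ✓ MOVHI  r2←0xe8
4: ✓ CMP  NZCV=0010
5: ✓ MOVCS  r0←0xe3
6: · MOVEQ

VAL = 0xe8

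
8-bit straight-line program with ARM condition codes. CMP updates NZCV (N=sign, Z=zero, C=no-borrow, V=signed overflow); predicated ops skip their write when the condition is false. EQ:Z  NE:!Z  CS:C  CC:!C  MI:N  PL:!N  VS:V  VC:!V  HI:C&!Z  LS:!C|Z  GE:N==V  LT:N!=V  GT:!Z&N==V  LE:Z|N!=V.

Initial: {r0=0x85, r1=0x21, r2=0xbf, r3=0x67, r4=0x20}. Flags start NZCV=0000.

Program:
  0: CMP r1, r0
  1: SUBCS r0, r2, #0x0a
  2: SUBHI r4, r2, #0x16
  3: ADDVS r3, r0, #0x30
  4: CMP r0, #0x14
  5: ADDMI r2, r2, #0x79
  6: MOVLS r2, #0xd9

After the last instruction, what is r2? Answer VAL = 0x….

VAL = 0xbf

[0] flags=1001 → (cmp)
[1] flags=1001 CS?F → skip
[2] flags=1001 HI?F → skip
[3] flags=1001 VS?T → r3=0xb5
[4] flags=0011 → (cmp)
[5] flags=0011 MI?F → skip
[6] flags=0011 LS?F → skip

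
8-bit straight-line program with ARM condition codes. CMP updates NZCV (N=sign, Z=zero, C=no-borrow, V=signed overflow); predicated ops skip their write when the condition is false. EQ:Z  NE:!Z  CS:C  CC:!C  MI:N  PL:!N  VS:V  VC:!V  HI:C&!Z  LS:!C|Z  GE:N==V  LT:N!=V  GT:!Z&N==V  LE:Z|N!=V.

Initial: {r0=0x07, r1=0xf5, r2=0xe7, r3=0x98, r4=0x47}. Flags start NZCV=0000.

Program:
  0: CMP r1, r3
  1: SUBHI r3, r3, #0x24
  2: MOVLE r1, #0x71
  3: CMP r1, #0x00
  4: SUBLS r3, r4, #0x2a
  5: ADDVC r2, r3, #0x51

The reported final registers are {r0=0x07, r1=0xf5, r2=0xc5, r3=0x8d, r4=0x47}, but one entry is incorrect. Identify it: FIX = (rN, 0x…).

FIX = (r3, 0x74)

0: ✓ CMP  NZCV=0010
1: ✓ SUBHI  r3←0x74
2: · MOVLE
3: ✓ CMP  NZCV=1010
4: · SUBLS
5: ✓ ADDVC  r2←0xc5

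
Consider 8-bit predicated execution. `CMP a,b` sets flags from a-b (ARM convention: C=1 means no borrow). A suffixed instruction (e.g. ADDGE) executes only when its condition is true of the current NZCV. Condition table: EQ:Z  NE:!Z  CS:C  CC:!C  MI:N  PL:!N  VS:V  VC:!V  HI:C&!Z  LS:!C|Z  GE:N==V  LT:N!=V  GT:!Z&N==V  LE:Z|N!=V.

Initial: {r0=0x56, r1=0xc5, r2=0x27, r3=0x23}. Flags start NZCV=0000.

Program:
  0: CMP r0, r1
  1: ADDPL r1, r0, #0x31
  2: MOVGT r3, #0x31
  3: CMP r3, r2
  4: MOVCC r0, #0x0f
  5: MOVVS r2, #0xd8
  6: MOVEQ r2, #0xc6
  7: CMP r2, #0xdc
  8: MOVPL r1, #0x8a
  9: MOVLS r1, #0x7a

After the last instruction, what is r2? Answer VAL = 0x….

[0] flags=1001 → (cmp)
[1] flags=1001 PL?F → skip
[2] flags=1001 GT?T → r3=0x31
[3] flags=0010 → (cmp)
[4] flags=0010 CC?F → skip
[5] flags=0010 VS?F → skip
[6] flags=0010 EQ?F → skip
[7] flags=0000 → (cmp)
[8] flags=0000 PL?T → r1=0x8a
[9] flags=0000 LS?T → r1=0x7a

VAL = 0x27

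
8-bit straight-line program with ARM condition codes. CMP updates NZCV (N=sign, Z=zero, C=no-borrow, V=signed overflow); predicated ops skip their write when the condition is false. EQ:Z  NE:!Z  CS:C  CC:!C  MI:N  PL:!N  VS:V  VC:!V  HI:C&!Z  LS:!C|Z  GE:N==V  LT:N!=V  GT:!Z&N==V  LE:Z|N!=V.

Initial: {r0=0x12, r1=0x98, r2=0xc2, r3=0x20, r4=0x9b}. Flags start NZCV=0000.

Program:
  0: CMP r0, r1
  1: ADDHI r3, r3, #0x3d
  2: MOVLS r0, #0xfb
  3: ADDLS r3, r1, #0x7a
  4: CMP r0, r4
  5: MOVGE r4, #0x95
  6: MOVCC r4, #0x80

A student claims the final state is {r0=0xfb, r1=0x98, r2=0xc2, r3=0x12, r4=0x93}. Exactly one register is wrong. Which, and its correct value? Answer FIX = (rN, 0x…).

FIX = (r4, 0x95)

[0] flags=0000 → (cmp)
[1] flags=0000 HI?F → skip
[2] flags=0000 LS?T → r0=0xfb
[3] flags=0000 LS?T → r3=0x12
[4] flags=0010 → (cmp)
[5] flags=0010 GE?T → r4=0x95
[6] flags=0010 CC?F → skip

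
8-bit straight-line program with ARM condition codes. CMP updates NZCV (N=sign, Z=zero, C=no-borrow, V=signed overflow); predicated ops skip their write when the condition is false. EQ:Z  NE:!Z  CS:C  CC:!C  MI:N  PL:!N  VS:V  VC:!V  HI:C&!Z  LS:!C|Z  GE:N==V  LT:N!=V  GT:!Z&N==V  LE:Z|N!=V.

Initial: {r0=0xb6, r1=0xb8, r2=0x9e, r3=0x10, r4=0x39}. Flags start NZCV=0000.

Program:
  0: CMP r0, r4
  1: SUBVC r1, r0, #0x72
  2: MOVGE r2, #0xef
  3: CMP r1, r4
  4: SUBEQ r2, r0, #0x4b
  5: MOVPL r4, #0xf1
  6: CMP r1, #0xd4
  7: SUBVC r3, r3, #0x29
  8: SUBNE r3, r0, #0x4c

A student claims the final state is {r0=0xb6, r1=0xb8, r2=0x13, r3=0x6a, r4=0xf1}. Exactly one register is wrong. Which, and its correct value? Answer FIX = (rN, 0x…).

FIX = (r2, 0x9e)

0: ✓ CMP  NZCV=0011
1: · SUBVC
2: · MOVGE
3: ✓ CMP  NZCV=0011
4: · SUBEQ
5: ✓ MOVPL  r4←0xf1
6: ✓ CMP  NZCV=1000
7: ✓ SUBVC  r3←0xe7
8: ✓ SUBNE  r3←0x6a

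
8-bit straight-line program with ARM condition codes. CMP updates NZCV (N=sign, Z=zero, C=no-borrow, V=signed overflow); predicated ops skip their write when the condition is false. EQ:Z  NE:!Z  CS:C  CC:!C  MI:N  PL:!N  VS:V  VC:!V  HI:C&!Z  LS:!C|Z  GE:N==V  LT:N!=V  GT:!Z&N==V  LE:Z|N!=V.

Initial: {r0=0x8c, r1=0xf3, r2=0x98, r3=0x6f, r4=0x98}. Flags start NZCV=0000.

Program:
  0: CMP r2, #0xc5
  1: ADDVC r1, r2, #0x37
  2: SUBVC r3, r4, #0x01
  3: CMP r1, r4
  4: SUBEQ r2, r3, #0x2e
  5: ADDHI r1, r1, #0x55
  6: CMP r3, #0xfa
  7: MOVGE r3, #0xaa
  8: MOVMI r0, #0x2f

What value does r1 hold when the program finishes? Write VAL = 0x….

VAL = 0x24

0: ✓ CMP  NZCV=1000
1: ✓ ADDVC  r1←0xcf
2: ✓ SUBVC  r3←0x97
3: ✓ CMP  NZCV=0010
4: · SUBEQ
5: ✓ ADDHI  r1←0x24
6: ✓ CMP  NZCV=1000
7: · MOVGE
8: ✓ MOVMI  r0←0x2f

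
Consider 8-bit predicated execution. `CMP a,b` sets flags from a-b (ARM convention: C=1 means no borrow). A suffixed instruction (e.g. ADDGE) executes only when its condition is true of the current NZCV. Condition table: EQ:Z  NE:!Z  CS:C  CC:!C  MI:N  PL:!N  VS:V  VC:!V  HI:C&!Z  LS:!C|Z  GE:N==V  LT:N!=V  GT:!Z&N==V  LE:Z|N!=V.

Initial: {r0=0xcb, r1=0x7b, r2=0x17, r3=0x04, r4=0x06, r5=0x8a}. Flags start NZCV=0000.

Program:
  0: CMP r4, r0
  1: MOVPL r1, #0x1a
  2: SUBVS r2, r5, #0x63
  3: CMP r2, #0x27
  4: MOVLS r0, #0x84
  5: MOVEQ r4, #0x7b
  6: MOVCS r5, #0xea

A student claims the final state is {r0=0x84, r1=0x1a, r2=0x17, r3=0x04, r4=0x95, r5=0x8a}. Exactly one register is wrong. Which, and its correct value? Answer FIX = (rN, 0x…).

FIX = (r4, 0x06)

0: ✓ CMP  NZCV=0000
1: ✓ MOVPL  r1←0x1a
2: · SUBVS
3: ✓ CMP  NZCV=1000
4: ✓ MOVLS  r0←0x84
5: · MOVEQ
6: · MOVCS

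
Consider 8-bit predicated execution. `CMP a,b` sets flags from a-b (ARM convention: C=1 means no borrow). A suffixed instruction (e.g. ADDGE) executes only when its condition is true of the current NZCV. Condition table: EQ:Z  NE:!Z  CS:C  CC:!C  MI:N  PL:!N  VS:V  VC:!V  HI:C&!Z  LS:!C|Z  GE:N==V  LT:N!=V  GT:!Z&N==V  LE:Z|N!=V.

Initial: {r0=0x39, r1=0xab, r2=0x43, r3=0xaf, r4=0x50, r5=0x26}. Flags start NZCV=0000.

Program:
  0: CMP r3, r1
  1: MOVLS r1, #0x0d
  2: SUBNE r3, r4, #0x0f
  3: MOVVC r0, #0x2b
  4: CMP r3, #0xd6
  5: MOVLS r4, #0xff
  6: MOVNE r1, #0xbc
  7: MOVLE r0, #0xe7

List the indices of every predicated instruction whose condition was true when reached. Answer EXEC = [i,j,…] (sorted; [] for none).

[0] flags=0010 → (cmp)
[1] flags=0010 LS?F → skip
[2] flags=0010 NE?T → r3=0x41
[3] flags=0010 VC?T → r0=0x2b
[4] flags=0000 → (cmp)
[5] flags=0000 LS?T → r4=0xff
[6] flags=0000 NE?T → r1=0xbc
[7] flags=0000 LE?F → skip

EXEC = [2,3,5,6]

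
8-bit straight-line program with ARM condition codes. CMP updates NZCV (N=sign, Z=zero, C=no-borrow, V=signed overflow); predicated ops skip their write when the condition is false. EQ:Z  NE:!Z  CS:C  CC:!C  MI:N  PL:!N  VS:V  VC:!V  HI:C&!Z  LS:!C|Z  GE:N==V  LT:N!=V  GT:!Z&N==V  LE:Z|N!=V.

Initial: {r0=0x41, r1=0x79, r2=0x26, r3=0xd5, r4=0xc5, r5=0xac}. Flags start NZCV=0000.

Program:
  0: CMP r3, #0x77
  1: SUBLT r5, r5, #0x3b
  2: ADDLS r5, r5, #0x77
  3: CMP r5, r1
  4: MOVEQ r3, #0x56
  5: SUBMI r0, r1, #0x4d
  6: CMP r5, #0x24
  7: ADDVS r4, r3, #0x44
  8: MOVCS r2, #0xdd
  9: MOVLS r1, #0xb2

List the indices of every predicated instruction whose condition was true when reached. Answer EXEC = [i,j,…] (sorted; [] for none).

EXEC = [1,5,8]

0: ✓ CMP  NZCV=0011
1: ✓ SUBLT  r5←0x71
2: · ADDLS
3: ✓ CMP  NZCV=1000
4: · MOVEQ
5: ✓ SUBMI  r0←0x2c
6: ✓ CMP  NZCV=0010
7: · ADDVS
8: ✓ MOVCS  r2←0xdd
9: · MOVLS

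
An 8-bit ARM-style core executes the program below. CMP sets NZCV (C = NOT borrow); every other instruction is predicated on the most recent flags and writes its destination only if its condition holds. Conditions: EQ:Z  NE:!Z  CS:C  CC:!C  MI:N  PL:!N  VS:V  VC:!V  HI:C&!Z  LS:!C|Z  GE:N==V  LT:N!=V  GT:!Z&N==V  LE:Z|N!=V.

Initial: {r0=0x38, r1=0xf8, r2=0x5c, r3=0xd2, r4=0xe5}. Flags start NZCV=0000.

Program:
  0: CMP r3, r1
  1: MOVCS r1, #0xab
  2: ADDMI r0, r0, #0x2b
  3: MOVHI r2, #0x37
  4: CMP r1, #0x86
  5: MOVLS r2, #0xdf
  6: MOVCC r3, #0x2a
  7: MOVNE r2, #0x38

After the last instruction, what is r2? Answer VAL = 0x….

[0] flags=1000 → (cmp)
[1] flags=1000 CS?F → skip
[2] flags=1000 MI?T → r0=0x63
[3] flags=1000 HI?F → skip
[4] flags=0010 → (cmp)
[5] flags=0010 LS?F → skip
[6] flags=0010 CC?F → skip
[7] flags=0010 NE?T → r2=0x38

VAL = 0x38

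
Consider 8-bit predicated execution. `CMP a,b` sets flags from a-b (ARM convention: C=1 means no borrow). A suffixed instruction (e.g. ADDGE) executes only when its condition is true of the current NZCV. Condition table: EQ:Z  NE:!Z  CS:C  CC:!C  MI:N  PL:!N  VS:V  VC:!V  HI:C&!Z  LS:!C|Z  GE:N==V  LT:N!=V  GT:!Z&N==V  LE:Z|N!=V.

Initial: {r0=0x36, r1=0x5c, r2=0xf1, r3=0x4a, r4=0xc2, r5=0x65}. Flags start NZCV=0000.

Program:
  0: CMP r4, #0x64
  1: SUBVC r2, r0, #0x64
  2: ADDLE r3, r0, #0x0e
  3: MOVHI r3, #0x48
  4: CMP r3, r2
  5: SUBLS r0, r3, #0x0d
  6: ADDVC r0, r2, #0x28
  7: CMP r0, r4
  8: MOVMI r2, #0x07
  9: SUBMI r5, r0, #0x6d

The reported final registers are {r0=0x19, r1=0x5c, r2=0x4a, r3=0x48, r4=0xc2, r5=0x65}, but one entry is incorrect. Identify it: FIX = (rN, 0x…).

0: ✓ CMP  NZCV=0011
1: · SUBVC
2: ✓ ADDLE  r3←0x44
3: ✓ MOVHI  r3←0x48
4: ✓ CMP  NZCV=0000
5: ✓ SUBLS  r0←0x3b
6: ✓ ADDVC  r0←0x19
7: ✓ CMP  NZCV=0000
8: · MOVMI
9: · SUBMI

FIX = (r2, 0xf1)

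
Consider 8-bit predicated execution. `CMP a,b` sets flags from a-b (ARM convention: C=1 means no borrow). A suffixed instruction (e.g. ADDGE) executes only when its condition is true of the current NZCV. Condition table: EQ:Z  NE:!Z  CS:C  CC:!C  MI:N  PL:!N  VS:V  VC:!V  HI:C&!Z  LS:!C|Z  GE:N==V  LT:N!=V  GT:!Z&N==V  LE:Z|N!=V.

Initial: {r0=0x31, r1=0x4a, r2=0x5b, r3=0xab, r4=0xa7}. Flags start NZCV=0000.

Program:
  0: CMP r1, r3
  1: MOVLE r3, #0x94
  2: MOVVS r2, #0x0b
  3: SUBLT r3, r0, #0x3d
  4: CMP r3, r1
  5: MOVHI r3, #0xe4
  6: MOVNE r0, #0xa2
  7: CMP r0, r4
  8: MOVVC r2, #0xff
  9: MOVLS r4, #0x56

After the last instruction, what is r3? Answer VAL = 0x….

[0] flags=1001 → (cmp)
[1] flags=1001 LE?F → skip
[2] flags=1001 VS?T → r2=0x0b
[3] flags=1001 LT?F → skip
[4] flags=0011 → (cmp)
[5] flags=0011 HI?T → r3=0xe4
[6] flags=0011 NE?T → r0=0xa2
[7] flags=1000 → (cmp)
[8] flags=1000 VC?T → r2=0xff
[9] flags=1000 LS?T → r4=0x56

VAL = 0xe4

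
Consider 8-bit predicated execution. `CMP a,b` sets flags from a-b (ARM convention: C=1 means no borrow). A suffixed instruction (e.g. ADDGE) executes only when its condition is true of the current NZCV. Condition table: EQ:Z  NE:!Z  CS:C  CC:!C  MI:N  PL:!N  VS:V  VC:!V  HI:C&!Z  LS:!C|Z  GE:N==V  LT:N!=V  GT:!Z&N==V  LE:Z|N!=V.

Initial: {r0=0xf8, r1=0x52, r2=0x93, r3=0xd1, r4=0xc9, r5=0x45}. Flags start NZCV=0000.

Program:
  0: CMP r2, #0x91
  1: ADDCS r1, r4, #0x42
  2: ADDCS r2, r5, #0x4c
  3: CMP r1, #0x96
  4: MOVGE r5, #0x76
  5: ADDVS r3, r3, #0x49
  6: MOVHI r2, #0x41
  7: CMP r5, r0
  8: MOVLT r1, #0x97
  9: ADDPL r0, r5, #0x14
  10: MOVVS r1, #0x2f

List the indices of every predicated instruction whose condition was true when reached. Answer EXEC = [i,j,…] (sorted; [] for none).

[0] flags=0010 → (cmp)
[1] flags=0010 CS?T → r1=0x0b
[2] flags=0010 CS?T → r2=0x91
[3] flags=0000 → (cmp)
[4] flags=0000 GE?T → r5=0x76
[5] flags=0000 VS?F → skip
[6] flags=0000 HI?F → skip
[7] flags=0000 → (cmp)
[8] flags=0000 LT?F → skip
[9] flags=0000 PL?T → r0=0x8a
[10] flags=0000 VS?F → skip

EXEC = [1,2,4,9]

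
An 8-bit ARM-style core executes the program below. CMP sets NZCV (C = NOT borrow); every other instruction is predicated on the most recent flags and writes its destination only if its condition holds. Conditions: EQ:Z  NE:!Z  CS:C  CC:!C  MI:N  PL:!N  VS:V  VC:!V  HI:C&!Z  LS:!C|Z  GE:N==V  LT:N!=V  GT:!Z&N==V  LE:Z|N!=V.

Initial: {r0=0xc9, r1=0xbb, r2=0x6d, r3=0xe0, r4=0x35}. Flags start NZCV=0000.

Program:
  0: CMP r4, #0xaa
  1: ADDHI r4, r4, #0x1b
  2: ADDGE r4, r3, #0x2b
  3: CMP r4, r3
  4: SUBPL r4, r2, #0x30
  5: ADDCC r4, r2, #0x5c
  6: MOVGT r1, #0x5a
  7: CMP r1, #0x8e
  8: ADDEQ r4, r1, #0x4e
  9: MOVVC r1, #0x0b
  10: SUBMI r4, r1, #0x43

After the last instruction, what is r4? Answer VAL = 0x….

VAL = 0x17

[0] flags=1001 → (cmp)
[1] flags=1001 HI?F → skip
[2] flags=1001 GE?T → r4=0x0b
[3] flags=0000 → (cmp)
[4] flags=0000 PL?T → r4=0x3d
[5] flags=0000 CC?T → r4=0xc9
[6] flags=0000 GT?T → r1=0x5a
[7] flags=1001 → (cmp)
[8] flags=1001 EQ?F → skip
[9] flags=1001 VC?F → skip
[10] flags=1001 MI?T → r4=0x17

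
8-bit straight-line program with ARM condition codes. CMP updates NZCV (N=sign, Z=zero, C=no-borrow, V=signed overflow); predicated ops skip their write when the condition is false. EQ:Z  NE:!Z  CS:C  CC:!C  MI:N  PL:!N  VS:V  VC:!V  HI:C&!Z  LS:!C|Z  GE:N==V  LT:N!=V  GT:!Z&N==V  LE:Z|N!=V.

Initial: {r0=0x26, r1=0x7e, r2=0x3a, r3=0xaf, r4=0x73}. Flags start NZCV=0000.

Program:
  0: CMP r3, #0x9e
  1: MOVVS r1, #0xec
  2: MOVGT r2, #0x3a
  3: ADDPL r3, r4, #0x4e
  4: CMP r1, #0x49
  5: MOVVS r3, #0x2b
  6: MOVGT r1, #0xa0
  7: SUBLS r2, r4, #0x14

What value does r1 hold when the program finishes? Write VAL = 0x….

0: ✓ CMP  NZCV=0010
1: · MOVVS
2: ✓ MOVGT  r2←0x3a
3: ✓ ADDPL  r3←0xc1
4: ✓ CMP  NZCV=0010
5: · MOVVS
6: ✓ MOVGT  r1←0xa0
7: · SUBLS

VAL = 0xa0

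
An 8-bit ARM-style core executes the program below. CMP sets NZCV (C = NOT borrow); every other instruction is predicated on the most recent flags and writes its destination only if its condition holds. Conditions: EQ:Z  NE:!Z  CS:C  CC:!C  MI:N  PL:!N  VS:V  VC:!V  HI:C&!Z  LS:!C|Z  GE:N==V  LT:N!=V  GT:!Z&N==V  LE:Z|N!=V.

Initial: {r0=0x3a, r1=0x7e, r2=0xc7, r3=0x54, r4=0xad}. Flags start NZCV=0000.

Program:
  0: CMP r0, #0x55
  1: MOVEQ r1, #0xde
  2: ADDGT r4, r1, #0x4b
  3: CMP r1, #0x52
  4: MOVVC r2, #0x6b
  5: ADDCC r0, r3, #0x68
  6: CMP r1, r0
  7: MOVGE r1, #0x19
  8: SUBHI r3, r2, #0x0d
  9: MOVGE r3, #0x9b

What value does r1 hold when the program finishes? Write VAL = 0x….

VAL = 0x19

[0] flags=1000 → (cmp)
[1] flags=1000 EQ?F → skip
[2] flags=1000 GT?F → skip
[3] flags=0010 → (cmp)
[4] flags=0010 VC?T → r2=0x6b
[5] flags=0010 CC?F → skip
[6] flags=0010 → (cmp)
[7] flags=0010 GE?T → r1=0x19
[8] flags=0010 HI?T → r3=0x5e
[9] flags=0010 GE?T → r3=0x9b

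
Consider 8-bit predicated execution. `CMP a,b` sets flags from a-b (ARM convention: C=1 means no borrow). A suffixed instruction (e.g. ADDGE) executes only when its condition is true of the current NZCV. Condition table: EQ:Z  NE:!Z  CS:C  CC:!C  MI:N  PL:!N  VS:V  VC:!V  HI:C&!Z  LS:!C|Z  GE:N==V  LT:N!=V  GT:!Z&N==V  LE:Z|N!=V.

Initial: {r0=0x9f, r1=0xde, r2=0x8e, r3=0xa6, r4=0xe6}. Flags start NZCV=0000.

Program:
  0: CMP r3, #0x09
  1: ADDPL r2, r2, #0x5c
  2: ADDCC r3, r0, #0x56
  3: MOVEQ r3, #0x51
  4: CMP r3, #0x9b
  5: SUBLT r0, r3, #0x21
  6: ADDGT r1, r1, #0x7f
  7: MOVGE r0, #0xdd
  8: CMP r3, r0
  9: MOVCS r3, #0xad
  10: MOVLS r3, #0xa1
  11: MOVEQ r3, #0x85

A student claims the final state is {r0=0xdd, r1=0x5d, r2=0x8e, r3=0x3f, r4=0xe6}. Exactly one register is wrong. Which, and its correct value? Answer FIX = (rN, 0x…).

FIX = (r3, 0xa1)

0: ✓ CMP  NZCV=1010
1: · ADDPL
2: · ADDCC
3: · MOVEQ
4: ✓ CMP  NZCV=0010
5: · SUBLT
6: ✓ ADDGT  r1←0x5d
7: ✓ MOVGE  r0←0xdd
8: ✓ CMP  NZCV=1000
9: · MOVCS
10: ✓ MOVLS  r3←0xa1
11: · MOVEQ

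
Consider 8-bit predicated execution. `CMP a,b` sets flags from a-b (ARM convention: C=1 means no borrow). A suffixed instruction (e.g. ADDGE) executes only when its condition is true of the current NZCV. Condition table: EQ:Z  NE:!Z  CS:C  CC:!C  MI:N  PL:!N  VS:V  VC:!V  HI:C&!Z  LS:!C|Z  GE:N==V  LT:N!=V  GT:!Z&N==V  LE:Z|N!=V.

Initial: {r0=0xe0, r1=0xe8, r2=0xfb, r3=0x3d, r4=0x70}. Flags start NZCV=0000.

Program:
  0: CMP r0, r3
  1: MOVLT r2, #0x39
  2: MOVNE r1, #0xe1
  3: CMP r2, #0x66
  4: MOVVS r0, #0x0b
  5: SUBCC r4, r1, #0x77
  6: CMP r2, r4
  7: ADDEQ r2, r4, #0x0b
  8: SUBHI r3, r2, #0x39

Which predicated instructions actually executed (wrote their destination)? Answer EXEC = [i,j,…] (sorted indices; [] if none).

[0] flags=1010 → (cmp)
[1] flags=1010 LT?T → r2=0x39
[2] flags=1010 NE?T → r1=0xe1
[3] flags=1000 → (cmp)
[4] flags=1000 VS?F → skip
[5] flags=1000 CC?T → r4=0x6a
[6] flags=1000 → (cmp)
[7] flags=1000 EQ?F → skip
[8] flags=1000 HI?F → skip

EXEC = [1,2,5]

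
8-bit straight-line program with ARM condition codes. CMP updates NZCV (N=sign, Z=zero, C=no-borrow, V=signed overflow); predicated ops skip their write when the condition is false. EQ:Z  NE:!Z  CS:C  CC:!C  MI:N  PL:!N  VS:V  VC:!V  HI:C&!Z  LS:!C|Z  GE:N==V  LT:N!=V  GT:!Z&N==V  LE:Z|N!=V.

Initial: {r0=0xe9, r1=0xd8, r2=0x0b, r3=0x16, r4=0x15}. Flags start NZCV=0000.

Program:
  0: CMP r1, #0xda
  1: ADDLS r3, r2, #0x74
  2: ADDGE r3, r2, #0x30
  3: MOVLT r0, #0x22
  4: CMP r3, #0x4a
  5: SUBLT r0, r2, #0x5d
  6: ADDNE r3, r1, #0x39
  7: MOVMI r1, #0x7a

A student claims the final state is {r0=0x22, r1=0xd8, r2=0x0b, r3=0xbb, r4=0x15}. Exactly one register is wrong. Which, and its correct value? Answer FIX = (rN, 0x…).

[0] flags=1000 → (cmp)
[1] flags=1000 LS?T → r3=0x7f
[2] flags=1000 GE?F → skip
[3] flags=1000 LT?T → r0=0x22
[4] flags=0010 → (cmp)
[5] flags=0010 LT?F → skip
[6] flags=0010 NE?T → r3=0x11
[7] flags=0010 MI?F → skip

FIX = (r3, 0x11)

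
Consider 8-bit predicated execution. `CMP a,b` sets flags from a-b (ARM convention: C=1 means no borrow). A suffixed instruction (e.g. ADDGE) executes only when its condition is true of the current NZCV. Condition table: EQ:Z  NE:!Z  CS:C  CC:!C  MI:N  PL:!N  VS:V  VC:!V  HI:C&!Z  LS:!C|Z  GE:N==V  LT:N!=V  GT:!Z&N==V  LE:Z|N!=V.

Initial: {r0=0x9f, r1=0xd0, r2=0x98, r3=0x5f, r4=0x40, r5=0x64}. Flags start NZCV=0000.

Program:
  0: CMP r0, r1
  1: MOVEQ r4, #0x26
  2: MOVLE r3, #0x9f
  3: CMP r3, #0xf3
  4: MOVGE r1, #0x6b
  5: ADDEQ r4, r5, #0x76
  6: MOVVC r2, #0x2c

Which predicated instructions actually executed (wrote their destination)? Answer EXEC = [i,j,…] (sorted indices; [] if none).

EXEC = [2,6]

0: ✓ CMP  NZCV=1000
1: · MOVEQ
2: ✓ MOVLE  r3←0x9f
3: ✓ CMP  NZCV=1000
4: · MOVGE
5: · ADDEQ
6: ✓ MOVVC  r2←0x2c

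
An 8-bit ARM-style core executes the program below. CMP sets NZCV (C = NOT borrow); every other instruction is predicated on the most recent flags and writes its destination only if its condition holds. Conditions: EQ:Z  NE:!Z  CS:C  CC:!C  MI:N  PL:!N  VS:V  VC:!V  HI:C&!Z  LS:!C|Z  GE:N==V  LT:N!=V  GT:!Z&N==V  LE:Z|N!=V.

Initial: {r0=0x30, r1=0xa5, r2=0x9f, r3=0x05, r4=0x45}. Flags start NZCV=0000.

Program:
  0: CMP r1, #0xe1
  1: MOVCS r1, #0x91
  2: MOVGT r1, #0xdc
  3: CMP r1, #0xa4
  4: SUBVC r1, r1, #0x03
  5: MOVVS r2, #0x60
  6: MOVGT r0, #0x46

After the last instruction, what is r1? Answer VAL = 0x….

VAL = 0xa2

0: ✓ CMP  NZCV=1000
1: · MOVCS
2: · MOVGT
3: ✓ CMP  NZCV=0010
4: ✓ SUBVC  r1←0xa2
5: · MOVVS
6: ✓ MOVGT  r0←0x46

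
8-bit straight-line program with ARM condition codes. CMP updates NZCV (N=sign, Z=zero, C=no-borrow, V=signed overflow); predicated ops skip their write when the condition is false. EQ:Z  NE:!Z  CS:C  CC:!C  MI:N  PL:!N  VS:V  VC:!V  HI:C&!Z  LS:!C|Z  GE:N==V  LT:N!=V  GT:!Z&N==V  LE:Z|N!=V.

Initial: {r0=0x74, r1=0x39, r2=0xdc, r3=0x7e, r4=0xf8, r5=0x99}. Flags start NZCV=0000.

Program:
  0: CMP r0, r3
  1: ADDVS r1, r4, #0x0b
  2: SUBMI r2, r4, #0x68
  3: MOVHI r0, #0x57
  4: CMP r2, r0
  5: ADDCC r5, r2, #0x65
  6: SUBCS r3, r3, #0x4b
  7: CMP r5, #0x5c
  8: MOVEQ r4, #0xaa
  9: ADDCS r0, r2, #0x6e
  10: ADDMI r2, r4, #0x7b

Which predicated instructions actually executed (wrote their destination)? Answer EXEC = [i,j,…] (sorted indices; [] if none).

[0] flags=1000 → (cmp)
[1] flags=1000 VS?F → skip
[2] flags=1000 MI?T → r2=0x90
[3] flags=1000 HI?F → skip
[4] flags=0011 → (cmp)
[5] flags=0011 CC?F → skip
[6] flags=0011 CS?T → r3=0x33
[7] flags=0011 → (cmp)
[8] flags=0011 EQ?F → skip
[9] flags=0011 CS?T → r0=0xfe
[10] flags=0011 MI?F → skip

EXEC = [2,6,9]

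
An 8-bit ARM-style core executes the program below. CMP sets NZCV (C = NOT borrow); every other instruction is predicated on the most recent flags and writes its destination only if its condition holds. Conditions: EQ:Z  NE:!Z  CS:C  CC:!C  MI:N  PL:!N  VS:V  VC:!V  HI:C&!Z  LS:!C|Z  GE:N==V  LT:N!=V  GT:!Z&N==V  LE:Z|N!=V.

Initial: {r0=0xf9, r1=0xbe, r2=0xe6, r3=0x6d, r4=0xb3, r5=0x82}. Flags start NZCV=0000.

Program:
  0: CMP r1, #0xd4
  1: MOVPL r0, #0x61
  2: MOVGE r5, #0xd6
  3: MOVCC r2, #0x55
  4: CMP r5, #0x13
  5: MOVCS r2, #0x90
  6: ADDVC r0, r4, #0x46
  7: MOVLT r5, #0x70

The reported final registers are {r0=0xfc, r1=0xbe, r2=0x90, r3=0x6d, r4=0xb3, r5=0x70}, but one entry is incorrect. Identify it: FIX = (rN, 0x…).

FIX = (r0, 0xf9)

0: ✓ CMP  NZCV=1000
1: · MOVPL
2: · MOVGE
3: ✓ MOVCC  r2←0x55
4: ✓ CMP  NZCV=0011
5: ✓ MOVCS  r2←0x90
6: · ADDVC
7: ✓ MOVLT  r5←0x70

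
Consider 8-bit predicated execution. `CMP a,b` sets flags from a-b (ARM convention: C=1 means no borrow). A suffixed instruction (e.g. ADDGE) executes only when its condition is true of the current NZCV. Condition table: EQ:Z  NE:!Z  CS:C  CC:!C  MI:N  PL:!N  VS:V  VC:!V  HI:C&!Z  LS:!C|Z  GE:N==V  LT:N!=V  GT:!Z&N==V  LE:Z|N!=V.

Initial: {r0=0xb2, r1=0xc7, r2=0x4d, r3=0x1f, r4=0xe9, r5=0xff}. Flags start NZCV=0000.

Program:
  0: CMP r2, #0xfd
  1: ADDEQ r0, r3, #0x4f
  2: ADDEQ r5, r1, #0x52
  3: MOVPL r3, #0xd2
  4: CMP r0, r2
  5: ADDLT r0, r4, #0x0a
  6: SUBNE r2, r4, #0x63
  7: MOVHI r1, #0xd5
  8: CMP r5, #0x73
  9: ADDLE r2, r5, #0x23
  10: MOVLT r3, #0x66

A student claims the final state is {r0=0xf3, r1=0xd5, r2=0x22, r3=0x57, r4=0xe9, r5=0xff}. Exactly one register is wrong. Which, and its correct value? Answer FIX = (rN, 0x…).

0: ✓ CMP  NZCV=0000
1: · ADDEQ
2: · ADDEQ
3: ✓ MOVPL  r3←0xd2
4: ✓ CMP  NZCV=0011
5: ✓ ADDLT  r0←0xf3
6: ✓ SUBNE  r2←0x86
7: ✓ MOVHI  r1←0xd5
8: ✓ CMP  NZCV=1010
9: ✓ ADDLE  r2←0x22
10: ✓ MOVLT  r3←0x66

FIX = (r3, 0x66)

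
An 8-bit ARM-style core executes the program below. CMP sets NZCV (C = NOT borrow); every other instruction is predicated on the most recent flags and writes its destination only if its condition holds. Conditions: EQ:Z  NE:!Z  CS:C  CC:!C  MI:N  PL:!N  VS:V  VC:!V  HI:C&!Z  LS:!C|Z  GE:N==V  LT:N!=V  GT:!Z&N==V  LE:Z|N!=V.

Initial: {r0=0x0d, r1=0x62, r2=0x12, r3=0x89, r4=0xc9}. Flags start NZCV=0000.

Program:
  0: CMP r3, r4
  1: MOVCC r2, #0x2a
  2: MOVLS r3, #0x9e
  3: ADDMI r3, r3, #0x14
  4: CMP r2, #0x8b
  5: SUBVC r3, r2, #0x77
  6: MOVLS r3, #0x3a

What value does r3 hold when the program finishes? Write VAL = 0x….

VAL = 0x3a

0: ✓ CMP  NZCV=1000
1: ✓ MOVCC  r2←0x2a
2: ✓ MOVLS  r3←0x9e
3: ✓ ADDMI  r3←0xb2
4: ✓ CMP  NZCV=1001
5: · SUBVC
6: ✓ MOVLS  r3←0x3a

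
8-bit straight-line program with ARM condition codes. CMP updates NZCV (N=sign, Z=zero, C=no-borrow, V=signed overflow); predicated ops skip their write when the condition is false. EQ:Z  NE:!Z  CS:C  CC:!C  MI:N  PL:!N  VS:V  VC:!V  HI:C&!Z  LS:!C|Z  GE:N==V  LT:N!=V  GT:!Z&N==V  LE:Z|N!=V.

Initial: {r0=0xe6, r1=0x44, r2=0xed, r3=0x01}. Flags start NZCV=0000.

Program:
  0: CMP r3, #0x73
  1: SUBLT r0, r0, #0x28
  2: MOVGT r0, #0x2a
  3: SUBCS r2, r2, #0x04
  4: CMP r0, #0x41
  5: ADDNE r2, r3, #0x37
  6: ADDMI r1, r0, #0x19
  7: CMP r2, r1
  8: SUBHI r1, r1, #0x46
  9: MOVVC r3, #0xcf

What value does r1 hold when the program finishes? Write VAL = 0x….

VAL = 0x44

[0] flags=1000 → (cmp)
[1] flags=1000 LT?T → r0=0xbe
[2] flags=1000 GT?F → skip
[3] flags=1000 CS?F → skip
[4] flags=0011 → (cmp)
[5] flags=0011 NE?T → r2=0x38
[6] flags=0011 MI?F → skip
[7] flags=1000 → (cmp)
[8] flags=1000 HI?F → skip
[9] flags=1000 VC?T → r3=0xcf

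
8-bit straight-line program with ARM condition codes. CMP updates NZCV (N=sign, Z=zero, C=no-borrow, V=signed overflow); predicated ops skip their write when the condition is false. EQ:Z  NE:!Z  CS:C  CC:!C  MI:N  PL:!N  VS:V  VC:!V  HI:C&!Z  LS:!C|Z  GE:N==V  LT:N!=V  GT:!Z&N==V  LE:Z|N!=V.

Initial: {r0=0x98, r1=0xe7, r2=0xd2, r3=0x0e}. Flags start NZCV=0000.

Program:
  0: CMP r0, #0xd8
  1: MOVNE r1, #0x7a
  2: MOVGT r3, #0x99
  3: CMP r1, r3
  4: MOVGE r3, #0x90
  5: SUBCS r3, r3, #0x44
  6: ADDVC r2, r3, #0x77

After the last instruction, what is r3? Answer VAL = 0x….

VAL = 0x4c

0: ✓ CMP  NZCV=1000
1: ✓ MOVNE  r1←0x7a
2: · MOVGT
3: ✓ CMP  NZCV=0010
4: ✓ MOVGE  r3←0x90
5: ✓ SUBCS  r3←0x4c
6: ✓ ADDVC  r2←0xc3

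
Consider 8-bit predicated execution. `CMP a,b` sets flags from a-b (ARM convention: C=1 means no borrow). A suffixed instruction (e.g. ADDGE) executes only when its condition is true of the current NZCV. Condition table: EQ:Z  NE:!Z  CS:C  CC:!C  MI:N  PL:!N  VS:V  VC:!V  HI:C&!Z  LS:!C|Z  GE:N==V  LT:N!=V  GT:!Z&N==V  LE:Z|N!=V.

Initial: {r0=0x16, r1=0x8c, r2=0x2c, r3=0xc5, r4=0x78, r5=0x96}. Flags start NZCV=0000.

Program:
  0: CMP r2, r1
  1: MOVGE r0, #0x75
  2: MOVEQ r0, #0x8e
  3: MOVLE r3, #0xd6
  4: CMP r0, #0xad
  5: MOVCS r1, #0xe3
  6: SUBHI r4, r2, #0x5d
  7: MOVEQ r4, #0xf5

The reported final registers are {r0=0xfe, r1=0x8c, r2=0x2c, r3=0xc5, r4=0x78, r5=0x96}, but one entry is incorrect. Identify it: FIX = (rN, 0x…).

FIX = (r0, 0x75)

0: ✓ CMP  NZCV=1001
1: ✓ MOVGE  r0←0x75
2: · MOVEQ
3: · MOVLE
4: ✓ CMP  NZCV=1001
5: · MOVCS
6: · SUBHI
7: · MOVEQ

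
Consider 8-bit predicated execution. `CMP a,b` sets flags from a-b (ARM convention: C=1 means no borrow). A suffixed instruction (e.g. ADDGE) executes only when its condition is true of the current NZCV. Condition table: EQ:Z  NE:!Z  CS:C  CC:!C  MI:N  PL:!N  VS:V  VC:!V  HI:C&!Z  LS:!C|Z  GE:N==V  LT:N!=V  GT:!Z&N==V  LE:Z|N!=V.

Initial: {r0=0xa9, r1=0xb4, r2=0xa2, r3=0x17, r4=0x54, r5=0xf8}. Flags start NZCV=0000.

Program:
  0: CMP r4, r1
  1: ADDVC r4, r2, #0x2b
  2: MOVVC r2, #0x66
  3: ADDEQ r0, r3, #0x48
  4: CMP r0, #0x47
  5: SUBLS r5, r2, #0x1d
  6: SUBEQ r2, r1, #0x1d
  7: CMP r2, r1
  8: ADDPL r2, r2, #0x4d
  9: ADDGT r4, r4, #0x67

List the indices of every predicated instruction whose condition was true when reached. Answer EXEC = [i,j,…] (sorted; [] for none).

EXEC = []

0: ✓ CMP  NZCV=1001
1: · ADDVC
2: · MOVVC
3: · ADDEQ
4: ✓ CMP  NZCV=0011
5: · SUBLS
6: · SUBEQ
7: ✓ CMP  NZCV=1000
8: · ADDPL
9: · ADDGT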